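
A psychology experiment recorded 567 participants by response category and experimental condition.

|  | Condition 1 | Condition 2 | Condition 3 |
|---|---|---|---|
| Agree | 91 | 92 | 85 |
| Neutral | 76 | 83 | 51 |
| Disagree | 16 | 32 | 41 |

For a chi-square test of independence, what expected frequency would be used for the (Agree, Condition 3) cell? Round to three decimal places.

Row total (Agree) = 268; column total (Condition 3) = 177; grand total N = 567.
Expected count = (row total × column total) / N = 268 × 177 / 567 = 83.661.

83.661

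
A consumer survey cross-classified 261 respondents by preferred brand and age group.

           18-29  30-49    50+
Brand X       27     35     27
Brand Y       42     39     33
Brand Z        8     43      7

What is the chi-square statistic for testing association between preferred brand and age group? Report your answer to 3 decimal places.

Row totals: 89, 114, 58. Column totals: 77, 117, 67. Grand total N = 261.
Expected counts (row total × column total / N):
  Brand X, 18-29: 89×77/261 = 26.2567
  Brand X, 30-49: 89×117/261 = 39.8966
  Brand X, 50+: 89×67/261 = 22.8467
  Brand Y, 18-29: 114×77/261 = 33.6322
  Brand Y, 30-49: 114×117/261 = 51.1034
  Brand Y, 50+: 114×67/261 = 29.2644
  Brand Z, 18-29: 58×77/261 = 17.1111
  Brand Z, 30-49: 58×117/261 = 26.0000
  Brand Z, 50+: 58×67/261 = 14.8889
Contributions (O − E)²/E:
  (27 − 26.2567)²/26.2567 = 0.0210
  (35 − 39.8966)²/39.8966 = 0.6010
  (27 − 22.8467)²/22.8467 = 0.7550
  (42 − 33.6322)²/33.6322 = 2.0819
  (39 − 51.1034)²/51.1034 = 2.8666
  (33 − 29.2644)²/29.2644 = 0.4768
  (8 − 17.1111)²/17.1111 = 4.8514
  (43 − 26.0000)²/26.0000 = 11.1154
  (7 − 14.8889)²/14.8889 = 4.1799
χ² = 0.0210 + 0.6010 + 0.7550 + 2.0819 + 2.8666 + 0.4768 + 4.8514 + 11.1154 + 4.1799 = 26.949

26.949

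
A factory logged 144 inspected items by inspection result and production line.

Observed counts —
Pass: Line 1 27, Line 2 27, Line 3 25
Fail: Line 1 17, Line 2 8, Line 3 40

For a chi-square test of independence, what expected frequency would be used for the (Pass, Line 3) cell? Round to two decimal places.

35.66

Row total (Pass) = 79; column total (Line 3) = 65; grand total N = 144.
Expected count = (row total × column total) / N = 79 × 65 / 144 = 35.66.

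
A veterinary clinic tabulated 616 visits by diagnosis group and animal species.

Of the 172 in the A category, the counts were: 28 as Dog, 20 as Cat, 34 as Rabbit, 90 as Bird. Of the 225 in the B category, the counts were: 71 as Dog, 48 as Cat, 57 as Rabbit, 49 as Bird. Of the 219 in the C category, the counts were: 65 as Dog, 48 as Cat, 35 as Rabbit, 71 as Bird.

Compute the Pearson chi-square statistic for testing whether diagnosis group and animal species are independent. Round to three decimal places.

Row totals: 172, 225, 219. Column totals: 164, 116, 126, 210. Grand total N = 616.
Expected counts (row total × column total / N):
  A, Dog: 172×164/616 = 45.79221
  A, Cat: 172×116/616 = 32.38961
  A, Rabbit: 172×126/616 = 35.18182
  A, Bird: 172×210/616 = 58.63636
  B, Dog: 225×164/616 = 59.90260
  B, Cat: 225×116/616 = 42.37013
  B, Rabbit: 225×126/616 = 46.02273
  B, Bird: 225×210/616 = 76.70455
  C, Dog: 219×164/616 = 58.30519
  C, Cat: 219×116/616 = 41.24026
  C, Rabbit: 219×126/616 = 44.79545
  C, Bird: 219×210/616 = 74.65909
Contributions (O − E)²/E:
  (28 − 45.79221)²/45.79221 = 6.9130
  (20 − 32.38961)²/32.38961 = 4.7392
  (34 − 35.18182)²/35.18182 = 0.0397
  (90 − 58.63636)²/58.63636 = 16.7759
  (71 − 59.90260)²/59.90260 = 2.0559
  (48 − 42.37013)²/42.37013 = 0.7481
  (57 − 46.02273)²/46.02273 = 2.6183
  (49 − 76.70455)²/76.70455 = 10.0065
  (65 − 58.30519)²/58.30519 = 0.7687
  (48 − 41.24026)²/41.24026 = 1.1080
  (35 − 44.79545)²/44.79545 = 2.1420
  (71 − 74.65909)²/74.65909 = 0.1793
χ² = 6.9130 + 4.7392 + 0.0397 + 16.7759 + 2.0559 + 0.7481 + 2.6183 + 10.0065 + 0.7687 + 1.1080 + 2.1420 + 0.1793 = 48.095

48.095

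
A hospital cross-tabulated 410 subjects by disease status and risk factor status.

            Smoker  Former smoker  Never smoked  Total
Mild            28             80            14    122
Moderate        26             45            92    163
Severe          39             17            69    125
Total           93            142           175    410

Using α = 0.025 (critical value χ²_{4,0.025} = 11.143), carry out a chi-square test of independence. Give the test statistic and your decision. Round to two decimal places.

Grand total N = 410.
Expected counts (row total × column total / N):
  Mild, Smoker: 122×93/410 = 27.673
  Mild, Former smoker: 122×142/410 = 42.254
  Mild, Never smoked: 122×175/410 = 52.073
  Moderate, Smoker: 163×93/410 = 36.973
  Moderate, Former smoker: 163×142/410 = 56.454
  Moderate, Never smoked: 163×175/410 = 69.573
  Severe, Smoker: 125×93/410 = 28.354
  Severe, Former smoker: 125×142/410 = 43.293
  Severe, Never smoked: 125×175/410 = 53.354
Contributions (O − E)²/E:
  (28 − 27.673)²/27.673 = 0.0039
  (80 − 42.254)²/42.254 = 33.7190
  (14 − 52.073)²/52.073 = 27.8369
  (26 − 36.973)²/36.973 = 3.2566
  (45 − 56.454)²/56.454 = 2.3239
  (92 − 69.573)²/69.573 = 7.2294
  (39 − 28.354)²/28.354 = 3.9972
  (17 − 43.293)²/43.293 = 15.9684
  (69 − 53.354)²/53.354 = 4.5882
χ² = 0.0039 + 33.7190 + 27.8369 + 3.2566 + 2.3239 + 7.2294 + 3.9972 + 15.9684 + 4.5882 = 98.92
df = (3−1)(3−1) = 4. Since 98.92 > 11.143, reject the null hypothesis of independence at α = 0.025.

98.92; reject H₀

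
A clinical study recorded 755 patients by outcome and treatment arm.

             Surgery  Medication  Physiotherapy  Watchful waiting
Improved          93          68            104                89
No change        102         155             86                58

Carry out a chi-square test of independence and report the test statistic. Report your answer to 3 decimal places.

Row totals: 354, 401. Column totals: 195, 223, 190, 147. Grand total N = 755.
Expected counts (row total × column total / N):
  Improved, Surgery: 354×195/755 = 91.4305
  Improved, Medication: 354×223/755 = 104.5589
  Improved, Physiotherapy: 354×190/755 = 89.0861
  Improved, Watchful waiting: 354×147/755 = 68.9245
  No change, Surgery: 401×195/755 = 103.5695
  No change, Medication: 401×223/755 = 118.4411
  No change, Physiotherapy: 401×190/755 = 100.9139
  No change, Watchful waiting: 401×147/755 = 78.0755
Contributions (O − E)²/E:
  (93 − 91.4305)²/91.4305 = 0.0269
  (68 − 104.5589)²/104.5589 = 12.7828
  (104 − 89.0861)²/89.0861 = 2.4967
  (89 − 68.9245)²/68.9245 = 5.8474
  (102 − 103.5695)²/103.5695 = 0.0238
  (155 − 118.4411)²/118.4411 = 11.2845
  (86 − 100.9139)²/100.9139 = 2.2041
  (58 − 78.0755)²/78.0755 = 5.1620
χ² = 0.0269 + 12.7828 + 2.4967 + 5.8474 + 0.0238 + 11.2845 + 2.2041 + 5.1620 = 39.828

39.828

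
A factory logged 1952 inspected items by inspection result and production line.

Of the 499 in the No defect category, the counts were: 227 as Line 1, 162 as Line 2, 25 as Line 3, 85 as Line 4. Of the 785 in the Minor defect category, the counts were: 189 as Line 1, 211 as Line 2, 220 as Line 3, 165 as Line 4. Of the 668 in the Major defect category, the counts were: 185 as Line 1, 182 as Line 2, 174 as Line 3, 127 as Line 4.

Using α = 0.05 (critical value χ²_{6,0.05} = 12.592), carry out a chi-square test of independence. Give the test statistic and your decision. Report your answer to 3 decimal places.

Row totals: 499, 785, 668. Column totals: 601, 555, 419, 377. Grand total N = 1952.
Expected counts (row total × column total / N):
  No defect, Line 1: 499×601/1952 = 153.6368
  No defect, Line 2: 499×555/1952 = 141.8776
  No defect, Line 3: 499×419/1952 = 107.1112
  No defect, Line 4: 499×377/1952 = 96.3745
  Minor defect, Line 1: 785×601/1952 = 241.6931
  Minor defect, Line 2: 785×555/1952 = 223.1942
  Minor defect, Line 3: 785×419/1952 = 168.5015
  Minor defect, Line 4: 785×377/1952 = 151.6112
  Major defect, Line 1: 668×601/1952 = 205.6701
  Major defect, Line 2: 668×555/1952 = 189.9283
  Major defect, Line 3: 668×419/1952 = 143.3873
  Major defect, Line 4: 668×377/1952 = 129.0143
Contributions (O − E)²/E:
  (227 − 153.6368)²/153.6368 = 35.0317
  (162 − 141.8776)²/141.8776 = 2.8539
  (25 − 107.1112)²/107.1112 = 62.9463
  (85 − 96.3745)²/96.3745 = 1.3425
  (189 − 241.6931)²/241.6931 = 11.4880
  (211 − 223.1942)²/223.1942 = 0.6662
  (220 − 168.5015)²/168.5015 = 15.7393
  (165 − 151.6112)²/151.6112 = 1.1824
  (185 − 205.6701)²/205.6701 = 2.0774
  (182 − 189.9283)²/189.9283 = 0.3310
  (174 − 143.3873)²/143.3873 = 6.5357
  (127 − 129.0143)²/129.0143 = 0.0314
χ² = 35.0317 + 2.8539 + 62.9463 + 1.3425 + 11.4880 + 0.6662 + 15.7393 + 1.1824 + 2.0774 + 0.3310 + 6.5357 + 0.0314 = 140.226
df = (3−1)(4−1) = 6. Since 140.226 > 12.592, reject the null hypothesis of independence at α = 0.05.

140.226; reject H₀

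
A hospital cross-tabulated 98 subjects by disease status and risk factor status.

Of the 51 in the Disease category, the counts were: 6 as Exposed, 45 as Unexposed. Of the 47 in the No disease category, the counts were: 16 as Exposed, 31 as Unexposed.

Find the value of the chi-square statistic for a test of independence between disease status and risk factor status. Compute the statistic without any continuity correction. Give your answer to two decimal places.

Row totals: 51, 47. Column totals: 22, 76. Grand total N = 98.
Expected counts (row total × column total / N):
  Disease, Exposed: 51×22/98 = 11.449
  Disease, Unexposed: 51×76/98 = 39.551
  No disease, Exposed: 47×22/98 = 10.551
  No disease, Unexposed: 47×76/98 = 36.449
Contributions (O − E)²/E:
  (6 − 11.449)²/11.449 = 2.5934
  (45 − 39.551)²/39.551 = 0.7507
  (16 − 10.551)²/10.551 = 2.8141
  (31 − 36.449)²/36.449 = 0.8146
χ² = 2.5934 + 0.7507 + 2.8141 + 0.8146 = 6.97

6.97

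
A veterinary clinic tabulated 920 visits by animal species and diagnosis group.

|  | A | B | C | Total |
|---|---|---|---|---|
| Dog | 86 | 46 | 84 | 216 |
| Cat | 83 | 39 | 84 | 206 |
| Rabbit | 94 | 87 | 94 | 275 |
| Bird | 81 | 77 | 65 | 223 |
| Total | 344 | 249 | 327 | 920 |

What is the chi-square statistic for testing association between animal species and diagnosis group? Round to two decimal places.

21.01

Grand total N = 920.
Expected counts (row total × column total / N):
  Dog, A: 216×344/920 = 80.765
  Dog, B: 216×249/920 = 58.461
  Dog, C: 216×327/920 = 76.774
  Cat, A: 206×344/920 = 77.026
  Cat, B: 206×249/920 = 55.754
  Cat, C: 206×327/920 = 73.220
  Rabbit, A: 275×344/920 = 102.826
  Rabbit, B: 275×249/920 = 74.429
  Rabbit, C: 275×327/920 = 97.745
  Bird, A: 223×344/920 = 83.383
  Bird, B: 223×249/920 = 60.355
  Bird, C: 223×327/920 = 79.262
Contributions (O − E)²/E:
  (86 − 80.765)²/80.765 = 0.3393
  (46 − 58.461)²/58.461 = 2.6561
  (84 − 76.774)²/76.774 = 0.6801
  (83 − 77.026)²/77.026 = 0.4633
  (39 − 55.754)²/55.754 = 5.0346
  (84 − 73.220)²/73.220 = 1.5871
  (94 − 102.826)²/102.826 = 0.7576
  (87 − 74.429)²/74.429 = 2.1232
  (94 − 97.745)²/97.745 = 0.1435
  (81 − 83.383)²/83.383 = 0.0681
  (77 − 60.355)²/60.355 = 4.5904
  (65 − 79.262)²/79.262 = 2.5662
χ² = 0.3393 + 2.6561 + 0.6801 + 0.4633 + 5.0346 + 1.5871 + 0.7576 + 2.1232 + 0.1435 + 0.0681 + 4.5904 + 2.5662 = 21.01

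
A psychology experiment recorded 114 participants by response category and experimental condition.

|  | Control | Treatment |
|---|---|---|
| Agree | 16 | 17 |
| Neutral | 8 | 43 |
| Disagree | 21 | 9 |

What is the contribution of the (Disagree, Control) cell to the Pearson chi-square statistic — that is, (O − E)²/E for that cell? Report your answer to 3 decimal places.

7.082

Row total (Disagree) = 30; column total (Control) = 45; N = 114.
Expected count E = 30 × 45 / 114 = 11.8421.
Contribution = (O − E)²/E = (21 − 11.8421)² / 11.8421 = 7.082.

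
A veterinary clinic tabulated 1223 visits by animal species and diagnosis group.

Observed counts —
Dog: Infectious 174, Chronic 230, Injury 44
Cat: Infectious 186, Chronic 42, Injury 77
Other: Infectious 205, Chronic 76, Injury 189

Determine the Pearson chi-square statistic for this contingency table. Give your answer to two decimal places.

Row totals: 448, 305, 470. Column totals: 565, 348, 310. Grand total N = 1223.
Expected counts (row total × column total / N):
  Dog, Infectious: 448×565/1223 = 206.966
  Dog, Chronic: 448×348/1223 = 127.477
  Dog, Injury: 448×310/1223 = 113.557
  Cat, Infectious: 305×565/1223 = 140.904
  Cat, Chronic: 305×348/1223 = 86.787
  Cat, Injury: 305×310/1223 = 77.310
  Other, Infectious: 470×565/1223 = 217.130
  Other, Chronic: 470×348/1223 = 133.737
  Other, Injury: 470×310/1223 = 119.133
Contributions (O − E)²/E:
  (174 − 206.966)²/206.966 = 5.2509
  (230 − 127.477)²/127.477 = 82.4538
  (44 − 113.557)²/113.557 = 42.6057
  (186 − 140.904)²/140.904 = 14.4329
  (42 − 86.787)²/86.787 = 23.1126
  (77 − 77.310)²/77.310 = 0.0012
  (205 − 217.130)²/217.130 = 0.6776
  (76 − 133.737)²/133.737 = 24.9262
  (189 − 119.133)²/119.133 = 40.9744
χ² = 5.2509 + 82.4538 + 42.6057 + 14.4329 + 23.1126 + 0.0012 + 0.6776 + 24.9262 + 40.9744 = 234.44

234.44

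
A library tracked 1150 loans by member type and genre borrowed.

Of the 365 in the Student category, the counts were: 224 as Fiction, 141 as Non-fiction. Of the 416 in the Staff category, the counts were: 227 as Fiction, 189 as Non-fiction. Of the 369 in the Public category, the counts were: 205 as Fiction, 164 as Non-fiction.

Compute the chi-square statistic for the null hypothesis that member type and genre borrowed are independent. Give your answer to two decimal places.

Row totals: 365, 416, 369. Column totals: 656, 494. Grand total N = 1150.
Expected counts (row total × column total / N):
  Student, Fiction: 365×656/1150 = 208.209
  Student, Non-fiction: 365×494/1150 = 156.791
  Staff, Fiction: 416×656/1150 = 237.301
  Staff, Non-fiction: 416×494/1150 = 178.699
  Public, Fiction: 369×656/1150 = 210.490
  Public, Non-fiction: 369×494/1150 = 158.510
Contributions (O − E)²/E:
  (224 − 208.209)²/208.209 = 1.1976
  (141 − 156.791)²/156.791 = 1.5904
  (227 − 237.301)²/237.301 = 0.4472
  (189 − 178.699)²/178.699 = 0.5938
  (205 − 210.490)²/210.490 = 0.1432
  (164 − 158.510)²/158.510 = 0.1901
χ² = 1.1976 + 1.5904 + 0.4472 + 0.5938 + 0.1432 + 0.1901 = 4.16

4.16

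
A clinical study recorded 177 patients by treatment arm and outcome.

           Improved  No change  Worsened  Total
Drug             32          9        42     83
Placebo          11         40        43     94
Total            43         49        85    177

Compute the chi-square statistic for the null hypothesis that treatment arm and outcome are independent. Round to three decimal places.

29.309

Grand total N = 177.
Expected counts (row total × column total / N):
  Drug, Improved: 83×43/177 = 20.16384
  Drug, No change: 83×49/177 = 22.97740
  Drug, Worsened: 83×85/177 = 39.85876
  Placebo, Improved: 94×43/177 = 22.83616
  Placebo, No change: 94×49/177 = 26.02260
  Placebo, Worsened: 94×85/177 = 45.14124
Contributions (O − E)²/E:
  (32 − 20.16384)²/20.16384 = 6.9478
  (9 − 22.97740)²/22.97740 = 8.5026
  (42 − 39.85876)²/39.85876 = 0.1150
  (11 − 22.83616)²/22.83616 = 6.1348
  (40 − 26.02260)²/26.02260 = 7.5076
  (43 − 45.14124)²/45.14124 = 0.1016
χ² = 6.9478 + 8.5026 + 0.1150 + 6.1348 + 7.5076 + 0.1016 = 29.309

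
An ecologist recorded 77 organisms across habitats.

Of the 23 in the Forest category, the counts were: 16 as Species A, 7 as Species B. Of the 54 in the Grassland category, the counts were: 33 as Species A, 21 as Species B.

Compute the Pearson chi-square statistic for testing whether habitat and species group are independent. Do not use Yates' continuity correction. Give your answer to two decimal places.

0.50

Row totals: 23, 54. Column totals: 49, 28. Grand total N = 77.
Expected counts (row total × column total / N):
  Forest, Species A: 23×49/77 = 14.636
  Forest, Species B: 23×28/77 = 8.364
  Grassland, Species A: 54×49/77 = 34.364
  Grassland, Species B: 54×28/77 = 19.636
Contributions (O − E)²/E:
  (16 − 14.636)²/14.636 = 0.1271
  (7 − 8.364)²/8.364 = 0.2224
  (33 − 34.364)²/34.364 = 0.0541
  (21 − 19.636)²/19.636 = 0.0947
χ² = 0.1271 + 0.2224 + 0.0541 + 0.0947 = 0.50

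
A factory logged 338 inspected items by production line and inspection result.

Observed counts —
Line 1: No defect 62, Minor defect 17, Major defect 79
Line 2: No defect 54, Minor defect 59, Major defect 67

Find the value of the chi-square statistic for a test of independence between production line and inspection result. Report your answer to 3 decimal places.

Row totals: 158, 180. Column totals: 116, 76, 146. Grand total N = 338.
Expected counts (row total × column total / N):
  Line 1, No defect: 158×116/338 = 54.2249
  Line 1, Minor defect: 158×76/338 = 35.5266
  Line 1, Major defect: 158×146/338 = 68.2485
  Line 2, No defect: 180×116/338 = 61.7751
  Line 2, Minor defect: 180×76/338 = 40.4734
  Line 2, Major defect: 180×146/338 = 77.7515
Contributions (O − E)²/E:
  (62 − 54.2249)²/54.2249 = 1.1148
  (17 − 35.5266)²/35.5266 = 9.6613
  (79 − 68.2485)²/68.2485 = 1.6937
  (54 − 61.7751)²/61.7751 = 0.9786
  (59 − 40.4734)²/40.4734 = 8.4805
  (67 − 77.7515)²/77.7515 = 1.4867
χ² = 1.1148 + 9.6613 + 1.6937 + 0.9786 + 8.4805 + 1.4867 = 23.416

23.416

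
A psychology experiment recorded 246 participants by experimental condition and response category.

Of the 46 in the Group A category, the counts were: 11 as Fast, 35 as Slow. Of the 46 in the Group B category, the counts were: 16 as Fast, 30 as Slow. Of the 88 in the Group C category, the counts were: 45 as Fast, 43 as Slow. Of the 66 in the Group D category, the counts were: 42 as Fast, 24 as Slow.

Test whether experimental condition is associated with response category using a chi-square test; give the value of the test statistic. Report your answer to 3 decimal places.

20.530

Row totals: 46, 46, 88, 66. Column totals: 114, 132. Grand total N = 246.
Expected counts (row total × column total / N):
  Group A, Fast: 46×114/246 = 21.3171
  Group A, Slow: 46×132/246 = 24.6829
  Group B, Fast: 46×114/246 = 21.3171
  Group B, Slow: 46×132/246 = 24.6829
  Group C, Fast: 88×114/246 = 40.7805
  Group C, Slow: 88×132/246 = 47.2195
  Group D, Fast: 66×114/246 = 30.5854
  Group D, Slow: 66×132/246 = 35.4146
Contributions (O − E)²/E:
  (11 − 21.3171)²/21.3171 = 4.9933
  (35 − 24.6829)²/24.6829 = 4.3124
  (16 − 21.3171)²/21.3171 = 1.3262
  (30 − 24.6829)²/24.6829 = 1.1454
  (45 − 40.7805)²/40.7805 = 0.4366
  (43 − 47.2195)²/47.2195 = 0.3771
  (42 − 30.5854)²/30.5854 = 4.2600
  (24 − 35.4146)²/35.4146 = 3.6791
χ² = 4.9933 + 4.3124 + 1.3262 + 1.1454 + 0.4366 + 0.3771 + 4.2600 + 3.6791 = 20.530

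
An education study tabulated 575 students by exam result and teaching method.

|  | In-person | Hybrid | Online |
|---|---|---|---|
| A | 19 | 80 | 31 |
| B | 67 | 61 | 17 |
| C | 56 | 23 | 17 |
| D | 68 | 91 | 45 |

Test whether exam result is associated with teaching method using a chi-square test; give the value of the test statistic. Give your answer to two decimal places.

58.40

Row totals: 130, 145, 96, 204. Column totals: 210, 255, 110. Grand total N = 575.
Expected counts (row total × column total / N):
  A, In-person: 130×210/575 = 47.478
  A, Hybrid: 130×255/575 = 57.652
  A, Online: 130×110/575 = 24.870
  B, In-person: 145×210/575 = 52.957
  B, Hybrid: 145×255/575 = 64.304
  B, Online: 145×110/575 = 27.739
  C, In-person: 96×210/575 = 35.061
  C, Hybrid: 96×255/575 = 42.574
  C, Online: 96×110/575 = 18.365
  D, In-person: 204×210/575 = 74.504
  D, Hybrid: 204×255/575 = 90.470
  D, Online: 204×110/575 = 39.026
Contributions (O − E)²/E:
  (19 − 47.478)²/47.478 = 17.0815
  (80 − 57.652)²/57.652 = 8.6629
  (31 − 24.870)²/24.870 = 1.5109
  (67 − 52.957)²/52.957 = 3.7239
  (61 − 64.304)²/64.304 = 0.1698
  (17 − 27.739)²/27.739 = 4.1575
  (56 − 35.061)²/35.061 = 12.5051
  (23 − 42.574)²/42.574 = 8.9994
  (17 − 18.365)²/18.365 = 0.1015
  (68 − 74.504)²/74.504 = 0.5678
  (91 − 90.470)²/90.470 = 0.0031
  (45 − 39.026)²/39.026 = 0.9145
χ² = 17.0815 + 8.6629 + 1.5109 + 3.7239 + 0.1698 + 4.1575 + 12.5051 + 8.9994 + 0.1015 + 0.5678 + 0.0031 + 0.9145 = 58.40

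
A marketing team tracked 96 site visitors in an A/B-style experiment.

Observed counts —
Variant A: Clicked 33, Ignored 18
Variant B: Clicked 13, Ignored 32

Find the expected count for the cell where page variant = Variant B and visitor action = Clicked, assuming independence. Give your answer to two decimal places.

Row total (Variant B) = 45; column total (Clicked) = 46; grand total N = 96.
Expected count = (row total × column total) / N = 45 × 46 / 96 = 21.56.

21.56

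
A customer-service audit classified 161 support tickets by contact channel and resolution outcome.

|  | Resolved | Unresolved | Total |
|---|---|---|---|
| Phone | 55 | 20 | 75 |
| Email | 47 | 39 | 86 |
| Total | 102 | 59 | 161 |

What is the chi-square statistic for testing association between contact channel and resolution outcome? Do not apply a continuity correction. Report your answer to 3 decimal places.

Grand total N = 161.
Expected counts (row total × column total / N):
  Phone, Resolved: 75×102/161 = 47.5155
  Phone, Unresolved: 75×59/161 = 27.4845
  Email, Resolved: 86×102/161 = 54.4845
  Email, Unresolved: 86×59/161 = 31.5155
Contributions (O − E)²/E:
  (55 − 47.5155)²/47.5155 = 1.1789
  (20 − 27.4845)²/27.4845 = 2.0382
  (47 − 54.4845)²/54.4845 = 1.0281
  (39 − 31.5155)²/31.5155 = 1.7775
χ² = 1.1789 + 2.0382 + 1.0281 + 1.7775 = 6.023

6.023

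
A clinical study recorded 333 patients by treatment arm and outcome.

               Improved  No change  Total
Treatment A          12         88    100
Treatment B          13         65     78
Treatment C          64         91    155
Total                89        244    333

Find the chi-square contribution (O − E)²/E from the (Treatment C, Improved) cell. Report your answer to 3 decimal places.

Row total (Treatment C) = 155; column total (Improved) = 89; N = 333.
Expected count E = 155 × 89 / 333 = 41.4264.
Contribution = (O − E)²/E = (64 − 41.4264)² / 41.4264 = 12.301.

12.301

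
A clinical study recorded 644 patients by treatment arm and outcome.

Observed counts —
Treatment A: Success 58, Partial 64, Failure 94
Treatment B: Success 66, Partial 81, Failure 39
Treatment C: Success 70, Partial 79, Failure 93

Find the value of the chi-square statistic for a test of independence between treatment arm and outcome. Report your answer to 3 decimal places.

24.445

Row totals: 216, 186, 242. Column totals: 194, 224, 226. Grand total N = 644.
Expected counts (row total × column total / N):
  Treatment A, Success: 216×194/644 = 65.0683
  Treatment A, Partial: 216×224/644 = 75.1304
  Treatment A, Failure: 216×226/644 = 75.8012
  Treatment B, Success: 186×194/644 = 56.0311
  Treatment B, Partial: 186×224/644 = 64.6957
  Treatment B, Failure: 186×226/644 = 65.2733
  Treatment C, Success: 242×194/644 = 72.9006
  Treatment C, Partial: 242×224/644 = 84.1739
  Treatment C, Failure: 242×226/644 = 84.9255
Contributions (O − E)²/E:
  (58 − 65.0683)²/65.0683 = 0.7678
  (64 − 75.1304)²/75.1304 = 1.6489
  (94 − 75.8012)²/75.8012 = 4.3693
  (66 − 56.0311)²/56.0311 = 1.7736
  (81 − 64.6957)²/64.6957 = 4.1089
  (39 − 65.2733)²/65.2733 = 10.5753
  (70 − 72.9006)²/72.9006 = 0.1154
  (79 − 84.1739)²/84.1739 = 0.3180
  (93 − 84.9255)²/84.9255 = 0.7677
χ² = 0.7678 + 1.6489 + 4.3693 + 1.7736 + 4.1089 + 10.5753 + 0.1154 + 0.3180 + 0.7677 = 24.445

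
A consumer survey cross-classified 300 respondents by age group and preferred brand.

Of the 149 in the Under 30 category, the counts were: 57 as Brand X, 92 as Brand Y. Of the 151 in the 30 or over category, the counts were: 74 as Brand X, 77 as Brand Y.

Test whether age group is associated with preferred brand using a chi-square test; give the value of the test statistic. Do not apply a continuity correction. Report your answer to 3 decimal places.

Row totals: 149, 151. Column totals: 131, 169. Grand total N = 300.
Expected counts (row total × column total / N):
  Under 30, Brand X: 149×131/300 = 65.0633
  Under 30, Brand Y: 149×169/300 = 83.9367
  30 or over, Brand X: 151×131/300 = 65.9367
  30 or over, Brand Y: 151×169/300 = 85.0633
Contributions (O − E)²/E:
  (57 − 65.0633)²/65.0633 = 0.9993
  (92 − 83.9367)²/83.9367 = 0.7746
  (74 − 65.9367)²/65.9367 = 0.9860
  (77 − 85.0633)²/85.0633 = 0.7643
χ² = 0.9993 + 0.7746 + 0.9860 + 0.7643 = 3.524

3.524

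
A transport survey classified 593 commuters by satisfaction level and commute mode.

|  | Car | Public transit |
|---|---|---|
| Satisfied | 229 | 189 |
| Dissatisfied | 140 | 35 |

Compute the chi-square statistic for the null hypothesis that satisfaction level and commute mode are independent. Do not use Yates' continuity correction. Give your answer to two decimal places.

33.37

Row totals: 418, 175. Column totals: 369, 224. Grand total N = 593.
Expected counts (row total × column total / N):
  Satisfied, Car: 418×369/593 = 260.105
  Satisfied, Public transit: 418×224/593 = 157.895
  Dissatisfied, Car: 175×369/593 = 108.895
  Dissatisfied, Public transit: 175×224/593 = 66.105
Contributions (O − E)²/E:
  (229 − 260.105)²/260.105 = 3.7197
  (189 − 157.895)²/157.895 = 6.1276
  (140 − 108.895)²/108.895 = 8.8849
  (35 − 66.105)²/66.105 = 14.6361
χ² = 3.7197 + 6.1276 + 8.8849 + 14.6361 = 33.37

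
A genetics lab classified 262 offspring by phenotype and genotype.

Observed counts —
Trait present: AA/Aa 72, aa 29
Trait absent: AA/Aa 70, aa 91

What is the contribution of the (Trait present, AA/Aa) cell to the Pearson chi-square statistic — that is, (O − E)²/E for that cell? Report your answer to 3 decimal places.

5.442

Row total (Trait present) = 101; column total (AA/Aa) = 142; N = 262.
Expected count E = 101 × 142 / 262 = 54.7405.
Contribution = (O − E)²/E = (72 − 54.7405)² / 54.7405 = 5.442.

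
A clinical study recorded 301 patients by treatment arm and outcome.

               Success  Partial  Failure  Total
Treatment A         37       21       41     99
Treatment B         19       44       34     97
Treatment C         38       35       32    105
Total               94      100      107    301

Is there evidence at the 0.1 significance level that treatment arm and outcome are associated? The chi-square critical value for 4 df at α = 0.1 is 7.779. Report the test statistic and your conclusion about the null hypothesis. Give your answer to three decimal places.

Grand total N = 301.
Expected counts (row total × column total / N):
  Treatment A, Success: 99×94/301 = 30.9169
  Treatment A, Partial: 99×100/301 = 32.8904
  Treatment A, Failure: 99×107/301 = 35.1927
  Treatment B, Success: 97×94/301 = 30.2924
  Treatment B, Partial: 97×100/301 = 32.2259
  Treatment B, Failure: 97×107/301 = 34.4817
  Treatment C, Success: 105×94/301 = 32.7907
  Treatment C, Partial: 105×100/301 = 34.8837
  Treatment C, Failure: 105×107/301 = 37.3256
Contributions (O − E)²/E:
  (37 − 30.9169)²/30.9169 = 1.1969
  (21 − 32.8904)²/32.8904 = 4.2986
  (41 − 35.1927)²/35.1927 = 0.9583
  (19 − 30.2924)²/30.2924 = 4.2096
  (44 − 32.2259)²/32.2259 = 4.3018
  (34 − 34.4817)²/34.4817 = 0.0067
  (38 − 32.7907)²/32.7907 = 0.8276
  (35 − 34.8837)²/34.8837 = 0.0004
  (32 − 37.3256)²/37.3256 = 0.7599
χ² = 1.1969 + 4.2986 + 0.9583 + 4.2096 + 4.3018 + 0.0067 + 0.8276 + 0.0004 + 0.7599 = 16.560
df = (3−1)(3−1) = 4. Since 16.560 > 7.779, reject the null hypothesis of independence at α = 0.1.

16.560; reject H₀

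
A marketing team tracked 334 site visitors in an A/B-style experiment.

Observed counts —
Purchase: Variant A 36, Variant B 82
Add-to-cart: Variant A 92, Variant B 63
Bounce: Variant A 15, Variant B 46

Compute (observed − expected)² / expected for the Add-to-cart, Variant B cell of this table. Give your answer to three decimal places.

7.415

Row total (Add-to-cart) = 155; column total (Variant B) = 191; N = 334.
Expected count E = 155 × 191 / 334 = 88.6377.
Contribution = (O − E)²/E = (63 − 88.6377)² / 88.6377 = 7.415.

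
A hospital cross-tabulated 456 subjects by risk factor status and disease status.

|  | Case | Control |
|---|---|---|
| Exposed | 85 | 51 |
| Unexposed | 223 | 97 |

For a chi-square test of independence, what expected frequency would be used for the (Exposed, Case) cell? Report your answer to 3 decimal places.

Row total (Exposed) = 136; column total (Case) = 308; grand total N = 456.
Expected count = (row total × column total) / N = 136 × 308 / 456 = 91.860.

91.860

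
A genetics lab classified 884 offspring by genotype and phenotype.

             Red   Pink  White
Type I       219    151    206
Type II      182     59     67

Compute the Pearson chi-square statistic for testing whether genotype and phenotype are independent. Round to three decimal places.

Row totals: 576, 308. Column totals: 401, 210, 273. Grand total N = 884.
Expected counts (row total × column total / N):
  Type I, Red: 576×401/884 = 261.2851
  Type I, Pink: 576×210/884 = 136.8326
  Type I, White: 576×273/884 = 177.8824
  Type II, Red: 308×401/884 = 139.7149
  Type II, Pink: 308×210/884 = 73.1674
  Type II, White: 308×273/884 = 95.1176
Contributions (O − E)²/E:
  (219 − 261.2851)²/261.2851 = 6.8432
  (151 − 136.8326)²/136.8326 = 1.4669
  (206 − 177.8824)²/177.8824 = 4.4445
  (182 − 139.7149)²/139.7149 = 12.7977
  (59 − 73.1674)²/73.1674 = 2.7432
  (67 − 95.1176)²/95.1176 = 8.3118
χ² = 6.8432 + 1.4669 + 4.4445 + 12.7977 + 2.7432 + 8.3118 = 36.607

36.607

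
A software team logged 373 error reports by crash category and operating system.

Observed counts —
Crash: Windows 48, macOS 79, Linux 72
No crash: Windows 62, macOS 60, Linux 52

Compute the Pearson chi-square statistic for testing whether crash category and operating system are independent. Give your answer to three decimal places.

Row totals: 199, 174. Column totals: 110, 139, 124. Grand total N = 373.
Expected counts (row total × column total / N):
  Crash, Windows: 199×110/373 = 58.6863
  Crash, macOS: 199×139/373 = 74.1582
  Crash, Linux: 199×124/373 = 66.1555
  No crash, Windows: 174×110/373 = 51.3137
  No crash, macOS: 174×139/373 = 64.8418
  No crash, Linux: 174×124/373 = 57.8445
Contributions (O − E)²/E:
  (48 − 58.6863)²/58.6863 = 1.9459
  (79 − 74.1582)²/74.1582 = 0.3161
  (72 − 66.1555)²/66.1555 = 0.5163
  (62 − 51.3137)²/51.3137 = 2.2255
  (60 − 64.8418)²/64.8418 = 0.3615
  (52 − 57.8445)²/57.8445 = 0.5905
χ² = 1.9459 + 0.3161 + 0.5163 + 2.2255 + 0.3615 + 0.5905 = 5.956

5.956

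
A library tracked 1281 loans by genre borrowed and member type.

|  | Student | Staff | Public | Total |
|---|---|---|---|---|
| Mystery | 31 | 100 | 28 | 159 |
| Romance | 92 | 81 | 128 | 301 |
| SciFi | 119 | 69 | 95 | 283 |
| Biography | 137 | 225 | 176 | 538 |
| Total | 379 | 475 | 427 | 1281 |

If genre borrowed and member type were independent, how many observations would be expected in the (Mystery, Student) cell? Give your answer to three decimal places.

Row total (Mystery) = 159; column total (Student) = 379; grand total N = 1281.
Expected count = (row total × column total) / N = 159 × 379 / 1281 = 47.042.

47.042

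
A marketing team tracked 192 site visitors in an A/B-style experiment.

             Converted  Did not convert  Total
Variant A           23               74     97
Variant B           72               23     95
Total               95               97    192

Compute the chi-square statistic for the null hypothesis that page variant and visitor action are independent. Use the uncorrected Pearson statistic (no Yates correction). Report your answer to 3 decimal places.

Grand total N = 192.
Expected counts (row total × column total / N):
  Variant A, Converted: 97×95/192 = 47.9948
  Variant A, Did not convert: 97×97/192 = 49.0052
  Variant B, Converted: 95×95/192 = 47.0052
  Variant B, Did not convert: 95×97/192 = 47.9948
Contributions (O − E)²/E:
  (23 − 47.9948)²/47.9948 = 13.0168
  (74 − 49.0052)²/49.0052 = 12.7484
  (72 − 47.0052)²/47.0052 = 13.2909
  (23 − 47.9948)²/47.9948 = 13.0168
χ² = 13.0168 + 12.7484 + 13.2909 + 13.0168 = 52.073

52.073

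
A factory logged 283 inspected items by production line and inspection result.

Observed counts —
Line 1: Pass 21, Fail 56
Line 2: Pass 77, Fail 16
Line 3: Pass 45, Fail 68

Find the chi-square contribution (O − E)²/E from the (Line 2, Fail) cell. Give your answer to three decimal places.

19.571

Row total (Line 2) = 93; column total (Fail) = 140; N = 283.
Expected count E = 93 × 140 / 283 = 46.0071.
Contribution = (O − E)²/E = (16 − 46.0071)² / 46.0071 = 19.571.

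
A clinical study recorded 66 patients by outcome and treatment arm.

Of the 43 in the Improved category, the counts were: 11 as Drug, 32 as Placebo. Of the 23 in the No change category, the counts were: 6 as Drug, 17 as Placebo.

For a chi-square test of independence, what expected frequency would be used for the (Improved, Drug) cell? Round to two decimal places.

Row total (Improved) = 43; column total (Drug) = 17; grand total N = 66.
Expected count = (row total × column total) / N = 43 × 17 / 66 = 11.08.

11.08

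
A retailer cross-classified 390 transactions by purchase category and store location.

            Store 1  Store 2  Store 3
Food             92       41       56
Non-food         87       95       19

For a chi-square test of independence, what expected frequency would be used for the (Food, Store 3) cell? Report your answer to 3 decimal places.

Row total (Food) = 189; column total (Store 3) = 75; grand total N = 390.
Expected count = (row total × column total) / N = 189 × 75 / 390 = 36.346.

36.346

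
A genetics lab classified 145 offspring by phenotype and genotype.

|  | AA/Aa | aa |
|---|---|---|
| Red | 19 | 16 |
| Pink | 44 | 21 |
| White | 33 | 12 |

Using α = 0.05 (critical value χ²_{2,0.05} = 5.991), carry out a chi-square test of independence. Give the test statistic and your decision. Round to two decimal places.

Row totals: 35, 65, 45. Column totals: 96, 49. Grand total N = 145.
Expected counts (row total × column total / N):
  Red, AA/Aa: 35×96/145 = 23.172
  Red, aa: 35×49/145 = 11.828
  Pink, AA/Aa: 65×96/145 = 43.034
  Pink, aa: 65×49/145 = 21.966
  White, AA/Aa: 45×96/145 = 29.793
  White, aa: 45×49/145 = 15.207
Contributions (O − E)²/E:
  (19 − 23.172)²/23.172 = 0.7511
  (16 − 11.828)²/11.828 = 1.4716
  (44 − 43.034)²/43.034 = 0.0217
  (21 − 21.966)²/21.966 = 0.0425
  (33 − 29.793)²/29.793 = 0.3452
  (12 − 15.207)²/15.207 = 0.6763
χ² = 0.7511 + 1.4716 + 0.0217 + 0.0425 + 0.3452 + 0.6763 = 3.31
df = (3−1)(2−1) = 2. Since 3.31 < 5.991, fail to reject the null hypothesis of independence at α = 0.05.

3.31; fail to reject H₀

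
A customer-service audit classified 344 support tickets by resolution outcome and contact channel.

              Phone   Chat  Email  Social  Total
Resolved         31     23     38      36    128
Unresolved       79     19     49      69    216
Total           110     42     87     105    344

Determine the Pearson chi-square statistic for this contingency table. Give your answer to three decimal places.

Grand total N = 344.
Expected counts (row total × column total / N):
  Resolved, Phone: 128×110/344 = 40.9302
  Resolved, Chat: 128×42/344 = 15.6279
  Resolved, Email: 128×87/344 = 32.3721
  Resolved, Social: 128×105/344 = 39.0698
  Unresolved, Phone: 216×110/344 = 69.0698
  Unresolved, Chat: 216×42/344 = 26.3721
  Unresolved, Email: 216×87/344 = 54.6279
  Unresolved, Social: 216×105/344 = 65.9302
Contributions (O − E)²/E:
  (31 − 40.9302)²/40.9302 = 2.4092
  (23 − 15.6279)²/15.6279 = 3.4776
  (38 − 32.3721)²/32.3721 = 0.9784
  (36 − 39.0698)²/39.0698 = 0.2412
  (79 − 69.0698)²/69.0698 = 1.4277
  (19 − 26.3721)²/26.3721 = 2.0608
  (49 − 54.6279)²/54.6279 = 0.5798
  (69 − 65.9302)²/65.9302 = 0.1429
χ² = 2.4092 + 3.4776 + 0.9784 + 0.2412 + 1.4277 + 2.0608 + 0.5798 + 0.1429 = 11.318

11.318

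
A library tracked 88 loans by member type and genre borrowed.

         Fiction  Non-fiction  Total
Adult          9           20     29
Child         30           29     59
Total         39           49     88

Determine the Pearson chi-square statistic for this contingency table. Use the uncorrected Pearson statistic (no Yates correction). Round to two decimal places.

Grand total N = 88.
Expected counts (row total × column total / N):
  Adult, Fiction: 29×39/88 = 12.852
  Adult, Non-fiction: 29×49/88 = 16.148
  Child, Fiction: 59×39/88 = 26.148
  Child, Non-fiction: 59×49/88 = 32.852
Contributions (O − E)²/E:
  (9 − 12.852)²/12.852 = 1.1545
  (20 − 16.148)²/16.148 = 0.9189
  (30 − 26.148)²/26.148 = 0.5675
  (29 − 32.852)²/32.852 = 0.4517
χ² = 1.1545 + 0.9189 + 0.5675 + 0.4517 = 3.09

3.09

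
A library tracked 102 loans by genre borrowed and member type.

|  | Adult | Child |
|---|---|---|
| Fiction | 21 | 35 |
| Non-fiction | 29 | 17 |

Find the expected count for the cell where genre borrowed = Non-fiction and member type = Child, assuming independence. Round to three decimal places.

Row total (Non-fiction) = 46; column total (Child) = 52; grand total N = 102.
Expected count = (row total × column total) / N = 46 × 52 / 102 = 23.451.

23.451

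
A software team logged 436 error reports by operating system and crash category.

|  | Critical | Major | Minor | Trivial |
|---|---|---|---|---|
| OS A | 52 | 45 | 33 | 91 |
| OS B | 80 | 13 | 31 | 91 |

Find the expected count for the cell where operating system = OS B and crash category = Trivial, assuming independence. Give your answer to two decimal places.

Row total (OS B) = 215; column total (Trivial) = 182; grand total N = 436.
Expected count = (row total × column total) / N = 215 × 182 / 436 = 89.75.

89.75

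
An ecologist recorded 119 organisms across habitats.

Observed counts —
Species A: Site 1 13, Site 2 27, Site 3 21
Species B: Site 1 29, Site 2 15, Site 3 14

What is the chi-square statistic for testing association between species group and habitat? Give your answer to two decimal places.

10.86

Row totals: 61, 58. Column totals: 42, 42, 35. Grand total N = 119.
Expected counts (row total × column total / N):
  Species A, Site 1: 61×42/119 = 21.529
  Species A, Site 2: 61×42/119 = 21.529
  Species A, Site 3: 61×35/119 = 17.941
  Species B, Site 1: 58×42/119 = 20.471
  Species B, Site 2: 58×42/119 = 20.471
  Species B, Site 3: 58×35/119 = 17.059
Contributions (O − E)²/E:
  (13 − 21.529)²/21.529 = 3.3789
  (27 − 21.529)²/21.529 = 1.3903
  (21 − 17.941)²/17.941 = 0.5216
  (29 − 20.471)²/20.471 = 3.5535
  (15 − 20.471)²/20.471 = 1.4622
  (14 − 17.059)²/17.059 = 0.5485
χ² = 3.3789 + 1.3903 + 0.5216 + 3.5535 + 1.4622 + 0.5485 = 10.86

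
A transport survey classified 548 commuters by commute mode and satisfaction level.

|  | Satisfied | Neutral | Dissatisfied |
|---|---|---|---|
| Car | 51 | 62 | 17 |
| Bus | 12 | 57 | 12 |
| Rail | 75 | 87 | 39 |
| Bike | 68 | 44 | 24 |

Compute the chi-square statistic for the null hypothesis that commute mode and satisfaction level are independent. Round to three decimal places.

35.465

Row totals: 130, 81, 201, 136. Column totals: 206, 250, 92. Grand total N = 548.
Expected counts (row total × column total / N):
  Car, Satisfied: 130×206/548 = 48.8686
  Car, Neutral: 130×250/548 = 59.3066
  Car, Dissatisfied: 130×92/548 = 21.8248
  Bus, Satisfied: 81×206/548 = 30.4489
  Bus, Neutral: 81×250/548 = 36.9526
  Bus, Dissatisfied: 81×92/548 = 13.5985
  Rail, Satisfied: 201×206/548 = 75.5584
  Rail, Neutral: 201×250/548 = 91.6971
  Rail, Dissatisfied: 201×92/548 = 33.7445
  Bike, Satisfied: 136×206/548 = 51.1241
  Bike, Neutral: 136×250/548 = 62.0438
  Bike, Dissatisfied: 136×92/548 = 22.8321
Contributions (O − E)²/E:
  (51 − 48.8686)²/48.8686 = 0.0930
  (62 − 59.3066)²/59.3066 = 0.1223
  (17 − 21.8248)²/21.8248 = 1.0666
  (12 − 30.4489)²/30.4489 = 11.1781
  (57 − 36.9526)²/36.9526 = 10.8760
  (12 − 13.5985)²/13.5985 = 0.1879
  (75 − 75.5584)²/75.5584 = 0.0041
  (87 − 91.6971)²/91.6971 = 0.2406
  (39 − 33.7445)²/33.7445 = 0.8185
  (68 − 51.1241)²/51.1241 = 5.5707
  (44 − 62.0438)²/62.0438 = 5.2476
  (24 − 22.8321)²/22.8321 = 0.0597
χ² = 0.0930 + 0.1223 + 1.0666 + 11.1781 + 10.8760 + 0.1879 + 0.0041 + 0.2406 + 0.8185 + 5.5707 + 5.2476 + 0.0597 = 35.465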